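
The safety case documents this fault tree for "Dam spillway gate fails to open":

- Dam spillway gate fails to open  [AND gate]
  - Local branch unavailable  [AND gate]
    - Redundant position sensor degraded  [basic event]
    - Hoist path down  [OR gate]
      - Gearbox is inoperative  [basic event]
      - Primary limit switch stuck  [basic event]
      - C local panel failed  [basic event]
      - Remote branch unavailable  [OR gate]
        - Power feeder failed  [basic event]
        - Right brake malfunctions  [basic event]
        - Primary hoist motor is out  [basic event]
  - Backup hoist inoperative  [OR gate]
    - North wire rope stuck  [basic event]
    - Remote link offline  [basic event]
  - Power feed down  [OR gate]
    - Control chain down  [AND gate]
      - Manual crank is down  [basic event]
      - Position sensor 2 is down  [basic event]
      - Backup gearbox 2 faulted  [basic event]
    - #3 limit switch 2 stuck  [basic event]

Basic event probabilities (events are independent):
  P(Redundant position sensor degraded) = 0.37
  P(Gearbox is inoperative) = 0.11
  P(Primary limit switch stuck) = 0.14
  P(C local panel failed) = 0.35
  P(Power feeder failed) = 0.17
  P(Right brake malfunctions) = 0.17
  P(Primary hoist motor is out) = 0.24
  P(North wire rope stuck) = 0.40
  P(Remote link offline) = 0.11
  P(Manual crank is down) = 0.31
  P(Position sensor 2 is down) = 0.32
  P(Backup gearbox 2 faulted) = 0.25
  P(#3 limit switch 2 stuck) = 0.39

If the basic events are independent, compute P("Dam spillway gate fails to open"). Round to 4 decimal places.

P(Remote branch unavailable) [OR] = 1 − (1−0.17) × (1−0.17) × (1−0.24) = 0.476436
P(Hoist path down) [OR] = 1 − (1−0.11) × (1−0.14) × (1−0.35) × (1−0.476436) = 0.739522
P(Local branch unavailable) [AND] = 0.37 × 0.739522 = 0.273623
P(Backup hoist inoperative) [OR] = 1 − (1−0.40) × (1−0.11) = 0.466000
P(Control chain down) [AND] = 0.31 × 0.32 × 0.25 = 0.024800
P(Power feed down) [OR] = 1 − (1−0.024800) × (1−0.39) = 0.405128
P(Dam spillway gate fails to open) [AND] = 0.273623 × 0.466000 × 0.405128 = 0.051657
Rounded to 4 decimal places: P(Dam spillway gate fails to open) ≈ 0.0517.

0.0517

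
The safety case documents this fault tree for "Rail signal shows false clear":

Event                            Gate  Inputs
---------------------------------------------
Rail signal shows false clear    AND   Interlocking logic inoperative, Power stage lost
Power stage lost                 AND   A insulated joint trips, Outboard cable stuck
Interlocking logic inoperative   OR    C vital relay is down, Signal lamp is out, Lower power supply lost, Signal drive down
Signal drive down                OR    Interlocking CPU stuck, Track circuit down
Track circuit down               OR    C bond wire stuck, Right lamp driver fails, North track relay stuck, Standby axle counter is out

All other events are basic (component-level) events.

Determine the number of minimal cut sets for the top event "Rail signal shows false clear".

8

Track circuit down [OR]: union of children's cut sets → 4 cut set(s).
Signal drive down [OR]: union of children's cut sets → 5 cut set(s).
Interlocking logic inoperative [OR]: union of children's cut sets → 8 cut set(s).
Power stage lost [AND]: one cut set from each child combined → 1 × 1 = 1 cut set(s).
Rail signal shows false clear [AND]: one cut set from each child combined → 8 × 1 = 8 cut set(s).
Minimal cut sets: {A insulated joint trips, C vital relay is down, Outboard cable stuck}; {A insulated joint trips, Outboard cable stuck, Signal lamp is out}; {A insulated joint trips, Lower power supply lost, Outboard cable stuck}; {A insulated joint trips, Interlocking CPU stuck, Outboard cable stuck}; {A insulated joint trips, C bond wire stuck, Outboard cable stuck}; {A insulated joint trips, Outboard cable stuck, Right lamp driver fails}; {A insulated joint trips, North track relay stuck, Outboard cable stuck}; {A insulated joint trips, Outboard cable stuck, Standby axle counter is out}.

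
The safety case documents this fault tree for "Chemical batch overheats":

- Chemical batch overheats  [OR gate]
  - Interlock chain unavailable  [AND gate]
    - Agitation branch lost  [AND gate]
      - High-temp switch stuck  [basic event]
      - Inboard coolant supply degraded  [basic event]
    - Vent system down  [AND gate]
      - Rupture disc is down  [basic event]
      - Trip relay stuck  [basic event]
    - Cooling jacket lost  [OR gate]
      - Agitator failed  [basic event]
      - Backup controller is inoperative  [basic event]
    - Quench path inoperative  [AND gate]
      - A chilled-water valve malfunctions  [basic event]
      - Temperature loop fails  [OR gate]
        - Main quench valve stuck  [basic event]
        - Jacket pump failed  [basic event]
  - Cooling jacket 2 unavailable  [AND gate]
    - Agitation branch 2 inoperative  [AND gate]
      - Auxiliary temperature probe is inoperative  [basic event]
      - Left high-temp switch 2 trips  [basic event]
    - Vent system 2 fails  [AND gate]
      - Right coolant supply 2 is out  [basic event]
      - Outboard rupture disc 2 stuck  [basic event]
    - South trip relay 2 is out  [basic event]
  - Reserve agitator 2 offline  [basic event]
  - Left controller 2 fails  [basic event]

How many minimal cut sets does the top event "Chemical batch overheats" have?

Agitation branch lost [AND]: one cut set from each child combined → 1 × 1 = 1 cut set(s).
Vent system down [AND]: one cut set from each child combined → 1 × 1 = 1 cut set(s).
Cooling jacket lost [OR]: union of children's cut sets → 2 cut set(s).
Temperature loop fails [OR]: union of children's cut sets → 2 cut set(s).
Quench path inoperative [AND]: one cut set from each child combined → 1 × 2 = 2 cut set(s).
Interlock chain unavailable [AND]: one cut set from each child combined → 1 × 1 × 2 × 2 = 4 cut set(s).
Agitation branch 2 inoperative [AND]: one cut set from each child combined → 1 × 1 = 1 cut set(s).
Vent system 2 fails [AND]: one cut set from each child combined → 1 × 1 = 1 cut set(s).
Cooling jacket 2 unavailable [AND]: one cut set from each child combined → 1 × 1 × 1 = 1 cut set(s).
Chemical batch overheats [OR]: union of children's cut sets → 7 cut set(s).
Minimal cut sets: {A chilled-water valve malfunctions, Agitator failed, High-temp switch stuck, Inboard coolant supply degraded, Main quench valve stuck, Rupture disc is down, Trip relay stuck}; {A chilled-water valve malfunctions, Agitator failed, High-temp switch stuck, Inboard coolant supply degraded, Jacket pump failed, Rupture disc is down, Trip relay stuck}; {A chilled-water valve malfunctions, Backup controller is inoperative, High-temp switch stuck, Inboard coolant supply degraded, Main quench valve stuck, Rupture disc is down, Trip relay stuck}; {A chilled-water valve malfunctions, Backup controller is inoperative, High-temp switch stuck, Inboard coolant supply degraded, Jacket pump failed, Rupture disc is down, Trip relay stuck}; {Auxiliary temperature probe is inoperative, Left high-temp switch 2 trips, Outboard rupture disc 2 stuck, Right coolant supply 2 is out, South trip relay 2 is out}; {Reserve agitator 2 offline}; {Left controller 2 fails}.

7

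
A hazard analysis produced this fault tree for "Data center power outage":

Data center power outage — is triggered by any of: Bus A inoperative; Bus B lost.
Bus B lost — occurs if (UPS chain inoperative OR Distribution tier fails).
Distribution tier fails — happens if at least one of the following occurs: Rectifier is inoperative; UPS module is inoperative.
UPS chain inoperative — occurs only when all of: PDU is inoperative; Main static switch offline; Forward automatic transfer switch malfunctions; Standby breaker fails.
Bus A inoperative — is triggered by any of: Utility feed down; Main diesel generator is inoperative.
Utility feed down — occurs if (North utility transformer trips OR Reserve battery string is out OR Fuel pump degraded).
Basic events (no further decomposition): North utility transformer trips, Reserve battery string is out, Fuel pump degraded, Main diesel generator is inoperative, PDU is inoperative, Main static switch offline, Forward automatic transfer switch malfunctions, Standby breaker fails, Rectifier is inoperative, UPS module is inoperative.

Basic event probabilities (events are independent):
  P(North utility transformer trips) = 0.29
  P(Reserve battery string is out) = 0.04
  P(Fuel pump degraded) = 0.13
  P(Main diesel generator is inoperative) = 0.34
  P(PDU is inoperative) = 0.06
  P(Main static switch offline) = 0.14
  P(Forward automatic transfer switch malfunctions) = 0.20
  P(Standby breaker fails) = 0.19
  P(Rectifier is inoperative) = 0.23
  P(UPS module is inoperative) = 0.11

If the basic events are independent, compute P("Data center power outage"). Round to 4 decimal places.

0.7319

P(Utility feed down) [OR] = 1 − (1−0.29) × (1−0.04) × (1−0.13) = 0.407008
P(Bus A inoperative) [OR] = 1 − (1−0.407008) × (1−0.34) = 0.608625
P(UPS chain inoperative) [AND] = 0.06 × 0.14 × 0.20 × 0.19 = 0.000319
P(Distribution tier fails) [OR] = 1 − (1−0.23) × (1−0.11) = 0.314700
P(Bus B lost) [OR] = 1 − (1−0.000319) × (1−0.314700) = 0.314919
P(Data center power outage) [OR] = 1 − (1−0.608625) × (1−0.314919) = 0.731876
Rounded to 4 decimal places: P(Data center power outage) ≈ 0.7319.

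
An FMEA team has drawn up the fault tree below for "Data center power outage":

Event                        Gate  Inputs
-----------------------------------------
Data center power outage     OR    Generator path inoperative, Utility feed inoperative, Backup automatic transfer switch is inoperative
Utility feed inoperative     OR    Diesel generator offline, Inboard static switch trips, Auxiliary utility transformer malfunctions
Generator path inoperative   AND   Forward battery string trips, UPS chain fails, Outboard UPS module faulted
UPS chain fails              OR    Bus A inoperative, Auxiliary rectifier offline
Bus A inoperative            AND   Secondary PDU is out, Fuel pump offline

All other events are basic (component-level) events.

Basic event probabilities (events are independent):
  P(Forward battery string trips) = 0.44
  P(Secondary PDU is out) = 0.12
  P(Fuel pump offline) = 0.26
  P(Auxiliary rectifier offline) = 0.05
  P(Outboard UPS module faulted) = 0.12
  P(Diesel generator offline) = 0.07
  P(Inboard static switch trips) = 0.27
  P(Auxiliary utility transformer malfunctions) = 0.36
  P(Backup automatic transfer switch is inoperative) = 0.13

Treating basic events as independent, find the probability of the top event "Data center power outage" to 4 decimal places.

P(Bus A inoperative) [AND] = 0.12 × 0.26 = 0.031200
P(UPS chain fails) [OR] = 1 − (1−0.031200) × (1−0.05) = 0.079640
P(Generator path inoperative) [AND] = 0.44 × 0.079640 × 0.12 = 0.004205
P(Utility feed inoperative) [OR] = 1 − (1−0.07) × (1−0.27) × (1−0.36) = 0.565504
P(Data center power outage) [OR] = 1 − (1−0.004205) × (1−0.565504) × (1−0.13) = 0.623578
Rounded to 4 decimal places: P(Data center power outage) ≈ 0.6236.

0.6236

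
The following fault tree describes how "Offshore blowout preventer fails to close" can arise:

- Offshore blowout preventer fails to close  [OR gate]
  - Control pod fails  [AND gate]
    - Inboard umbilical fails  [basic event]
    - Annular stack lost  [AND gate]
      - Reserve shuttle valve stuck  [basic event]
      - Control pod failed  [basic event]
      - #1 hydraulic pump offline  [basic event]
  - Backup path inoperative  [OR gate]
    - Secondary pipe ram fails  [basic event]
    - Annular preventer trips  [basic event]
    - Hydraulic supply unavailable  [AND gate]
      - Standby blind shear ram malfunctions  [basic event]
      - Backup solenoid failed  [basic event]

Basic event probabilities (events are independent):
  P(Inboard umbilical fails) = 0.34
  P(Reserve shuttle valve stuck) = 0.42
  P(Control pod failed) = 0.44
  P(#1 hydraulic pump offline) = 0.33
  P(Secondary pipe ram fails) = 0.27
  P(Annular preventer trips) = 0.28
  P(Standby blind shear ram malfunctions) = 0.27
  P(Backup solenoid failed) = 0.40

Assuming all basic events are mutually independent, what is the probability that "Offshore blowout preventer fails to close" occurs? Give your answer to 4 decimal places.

P(Annular stack lost) [AND] = 0.42 × 0.44 × 0.33 = 0.060984
P(Control pod fails) [AND] = 0.34 × 0.060984 = 0.020735
P(Hydraulic supply unavailable) [AND] = 0.27 × 0.40 = 0.108000
P(Backup path inoperative) [OR] = 1 − (1−0.27) × (1−0.28) × (1−0.108000) = 0.531165
P(Offshore blowout preventer fails to close) [OR] = 1 − (1−0.020735) × (1−0.531165) = 0.540886
Rounded to 4 decimal places: P(Offshore blowout preventer fails to close) ≈ 0.5409.

0.5409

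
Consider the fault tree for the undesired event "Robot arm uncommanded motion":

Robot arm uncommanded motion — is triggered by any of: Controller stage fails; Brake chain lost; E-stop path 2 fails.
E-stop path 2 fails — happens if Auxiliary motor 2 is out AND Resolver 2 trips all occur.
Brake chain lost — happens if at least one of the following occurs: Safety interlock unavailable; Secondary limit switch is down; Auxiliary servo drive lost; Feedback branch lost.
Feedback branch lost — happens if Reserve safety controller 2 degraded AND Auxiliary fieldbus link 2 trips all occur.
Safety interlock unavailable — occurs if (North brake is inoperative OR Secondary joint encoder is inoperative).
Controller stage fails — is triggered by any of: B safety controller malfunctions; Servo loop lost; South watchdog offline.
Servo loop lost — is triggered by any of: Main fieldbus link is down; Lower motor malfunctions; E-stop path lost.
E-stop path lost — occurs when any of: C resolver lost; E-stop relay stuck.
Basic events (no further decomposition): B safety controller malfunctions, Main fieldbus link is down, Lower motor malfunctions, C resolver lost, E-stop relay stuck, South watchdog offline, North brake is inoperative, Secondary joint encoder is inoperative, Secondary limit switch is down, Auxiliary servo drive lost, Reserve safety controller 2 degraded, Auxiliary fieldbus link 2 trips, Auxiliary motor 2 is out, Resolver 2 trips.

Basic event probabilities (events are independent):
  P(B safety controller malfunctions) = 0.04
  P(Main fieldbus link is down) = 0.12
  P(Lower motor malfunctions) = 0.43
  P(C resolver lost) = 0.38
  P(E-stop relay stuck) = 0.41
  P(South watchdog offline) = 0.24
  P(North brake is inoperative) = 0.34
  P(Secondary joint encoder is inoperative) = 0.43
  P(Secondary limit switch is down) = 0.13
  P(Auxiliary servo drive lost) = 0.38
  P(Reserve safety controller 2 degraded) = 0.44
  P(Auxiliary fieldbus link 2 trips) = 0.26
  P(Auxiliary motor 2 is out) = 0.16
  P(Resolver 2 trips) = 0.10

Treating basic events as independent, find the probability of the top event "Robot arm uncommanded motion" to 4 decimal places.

0.9763

P(E-stop path lost) [OR] = 1 − (1−0.38) × (1−0.41) = 0.634200
P(Servo loop lost) [OR] = 1 − (1−0.12) × (1−0.43) × (1−0.634200) = 0.816515
P(Controller stage fails) [OR] = 1 − (1−0.04) × (1−0.816515) × (1−0.24) = 0.866129
P(Safety interlock unavailable) [OR] = 1 − (1−0.34) × (1−0.43) = 0.623800
P(Feedback branch lost) [AND] = 0.44 × 0.26 = 0.114400
P(Brake chain lost) [OR] = 1 − (1−0.623800) × (1−0.13) × (1−0.38) × (1−0.114400) = 0.820292
P(E-stop path 2 fails) [AND] = 0.16 × 0.10 = 0.016000
P(Robot arm uncommanded motion) [OR] = 1 − (1−0.866129) × (1−0.820292) × (1−0.016000) = 0.976327
Rounded to 4 decimal places: P(Robot arm uncommanded motion) ≈ 0.9763.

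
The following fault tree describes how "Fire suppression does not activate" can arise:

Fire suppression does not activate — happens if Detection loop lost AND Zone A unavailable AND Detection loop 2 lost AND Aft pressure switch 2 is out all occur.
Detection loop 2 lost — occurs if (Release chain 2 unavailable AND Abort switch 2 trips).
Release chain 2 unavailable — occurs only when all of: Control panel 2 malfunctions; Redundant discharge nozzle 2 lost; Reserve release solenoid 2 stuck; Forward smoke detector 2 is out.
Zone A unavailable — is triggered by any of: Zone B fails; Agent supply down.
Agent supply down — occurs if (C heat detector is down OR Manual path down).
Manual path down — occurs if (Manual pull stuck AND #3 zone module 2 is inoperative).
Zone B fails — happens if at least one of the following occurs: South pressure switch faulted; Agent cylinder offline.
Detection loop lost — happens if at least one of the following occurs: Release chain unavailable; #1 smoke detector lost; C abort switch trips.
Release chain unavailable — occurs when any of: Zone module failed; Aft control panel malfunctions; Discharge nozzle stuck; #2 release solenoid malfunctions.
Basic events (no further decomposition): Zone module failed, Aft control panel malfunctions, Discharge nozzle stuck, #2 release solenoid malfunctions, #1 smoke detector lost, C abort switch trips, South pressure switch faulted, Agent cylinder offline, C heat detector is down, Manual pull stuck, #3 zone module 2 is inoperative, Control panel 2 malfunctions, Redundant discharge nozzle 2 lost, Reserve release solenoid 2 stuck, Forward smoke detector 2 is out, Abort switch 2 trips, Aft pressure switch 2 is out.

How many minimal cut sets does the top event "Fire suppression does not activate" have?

Release chain unavailable [OR]: union of children's cut sets → 4 cut set(s).
Detection loop lost [OR]: union of children's cut sets → 6 cut set(s).
Zone B fails [OR]: union of children's cut sets → 2 cut set(s).
Manual path down [AND]: one cut set from each child combined → 1 × 1 = 1 cut set(s).
Agent supply down [OR]: union of children's cut sets → 2 cut set(s).
Zone A unavailable [OR]: union of children's cut sets → 4 cut set(s).
Release chain 2 unavailable [AND]: one cut set from each child combined → 1 × 1 × 1 × 1 = 1 cut set(s).
Detection loop 2 lost [AND]: one cut set from each child combined → 1 × 1 = 1 cut set(s).
Fire suppression does not activate [AND]: one cut set from each child combined → 6 × 4 × 1 × 1 = 24 cut set(s).

24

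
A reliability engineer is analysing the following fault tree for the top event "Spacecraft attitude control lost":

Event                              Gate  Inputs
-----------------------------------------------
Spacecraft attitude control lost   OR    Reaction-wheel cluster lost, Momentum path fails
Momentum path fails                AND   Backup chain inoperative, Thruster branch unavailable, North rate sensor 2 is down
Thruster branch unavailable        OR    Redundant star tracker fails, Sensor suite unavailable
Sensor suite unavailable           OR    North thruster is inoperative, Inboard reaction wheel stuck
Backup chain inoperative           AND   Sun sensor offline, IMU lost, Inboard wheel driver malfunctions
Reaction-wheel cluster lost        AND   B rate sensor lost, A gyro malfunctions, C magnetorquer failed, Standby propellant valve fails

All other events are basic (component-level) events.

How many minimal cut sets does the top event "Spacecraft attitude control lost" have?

Reaction-wheel cluster lost [AND]: one cut set from each child combined → 1 × 1 × 1 × 1 = 1 cut set(s).
Backup chain inoperative [AND]: one cut set from each child combined → 1 × 1 × 1 = 1 cut set(s).
Sensor suite unavailable [OR]: union of children's cut sets → 2 cut set(s).
Thruster branch unavailable [OR]: union of children's cut sets → 3 cut set(s).
Momentum path fails [AND]: one cut set from each child combined → 1 × 3 × 1 = 3 cut set(s).
Spacecraft attitude control lost [OR]: union of children's cut sets → 4 cut set(s).
Minimal cut sets: {A gyro malfunctions, B rate sensor lost, C magnetorquer failed, Standby propellant valve fails}; {IMU lost, Inboard wheel driver malfunctions, North rate sensor 2 is down, Redundant star tracker fails, Sun sensor offline}; {IMU lost, Inboard wheel driver malfunctions, North rate sensor 2 is down, North thruster is inoperative, Sun sensor offline}; {IMU lost, Inboard reaction wheel stuck, Inboard wheel driver malfunctions, North rate sensor 2 is down, Sun sensor offline}.

4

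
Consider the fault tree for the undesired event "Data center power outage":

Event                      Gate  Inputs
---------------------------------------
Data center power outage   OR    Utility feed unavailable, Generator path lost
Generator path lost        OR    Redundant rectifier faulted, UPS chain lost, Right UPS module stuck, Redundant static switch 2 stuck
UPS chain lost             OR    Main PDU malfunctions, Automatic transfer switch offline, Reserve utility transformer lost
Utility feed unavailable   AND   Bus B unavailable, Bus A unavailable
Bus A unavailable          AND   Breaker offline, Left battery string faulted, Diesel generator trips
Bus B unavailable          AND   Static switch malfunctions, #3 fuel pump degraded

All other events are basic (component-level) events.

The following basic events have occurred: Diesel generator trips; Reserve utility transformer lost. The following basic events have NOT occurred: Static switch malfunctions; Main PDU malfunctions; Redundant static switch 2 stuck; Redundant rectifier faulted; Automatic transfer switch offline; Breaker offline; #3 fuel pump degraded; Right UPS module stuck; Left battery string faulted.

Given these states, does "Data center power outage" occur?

Bus B unavailable [AND]: Static switch malfunctions=not, #3 fuel pump degraded=not → not all inputs occur → does not occur.
Bus A unavailable [AND]: Breaker offline=not, Left battery string faulted=not, Diesel generator trips=occurs → not all inputs occur → does not occur.
Utility feed unavailable [AND]: Bus B unavailable=not, Bus A unavailable=not → not all inputs occur → does not occur.
UPS chain lost [OR]: Main PDU malfunctions=not, Automatic transfer switch offline=not, Reserve utility transformer lost=occurs → at least one input occurs → occurs.
Generator path lost [OR]: Redundant rectifier faulted=not, UPS chain lost=occurs, Right UPS module stuck=not, Redundant static switch 2 stuck=not → at least one input occurs → occurs.
Data center power outage [OR]: Utility feed unavailable=not, Generator path lost=occurs → at least one input occurs → occurs.

Yes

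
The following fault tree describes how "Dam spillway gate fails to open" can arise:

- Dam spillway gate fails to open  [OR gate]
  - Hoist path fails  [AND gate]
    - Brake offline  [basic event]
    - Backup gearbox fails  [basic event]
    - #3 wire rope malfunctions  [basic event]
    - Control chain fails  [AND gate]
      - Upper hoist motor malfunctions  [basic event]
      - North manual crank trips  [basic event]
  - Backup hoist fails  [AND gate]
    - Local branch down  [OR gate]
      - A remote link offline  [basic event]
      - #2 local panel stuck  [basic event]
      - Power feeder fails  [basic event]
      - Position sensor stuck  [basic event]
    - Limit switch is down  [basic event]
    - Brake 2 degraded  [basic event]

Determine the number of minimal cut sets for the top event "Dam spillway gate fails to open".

Control chain fails [AND]: one cut set from each child combined → 1 × 1 = 1 cut set(s).
Hoist path fails [AND]: one cut set from each child combined → 1 × 1 × 1 × 1 = 1 cut set(s).
Local branch down [OR]: union of children's cut sets → 4 cut set(s).
Backup hoist fails [AND]: one cut set from each child combined → 4 × 1 × 1 = 4 cut set(s).
Dam spillway gate fails to open [OR]: union of children's cut sets → 5 cut set(s).
Minimal cut sets: {#3 wire rope malfunctions, Backup gearbox fails, Brake offline, North manual crank trips, Upper hoist motor malfunctions}; {A remote link offline, Brake 2 degraded, Limit switch is down}; {#2 local panel stuck, Brake 2 degraded, Limit switch is down}; {Brake 2 degraded, Limit switch is down, Power feeder fails}; {Brake 2 degraded, Limit switch is down, Position sensor stuck}.

5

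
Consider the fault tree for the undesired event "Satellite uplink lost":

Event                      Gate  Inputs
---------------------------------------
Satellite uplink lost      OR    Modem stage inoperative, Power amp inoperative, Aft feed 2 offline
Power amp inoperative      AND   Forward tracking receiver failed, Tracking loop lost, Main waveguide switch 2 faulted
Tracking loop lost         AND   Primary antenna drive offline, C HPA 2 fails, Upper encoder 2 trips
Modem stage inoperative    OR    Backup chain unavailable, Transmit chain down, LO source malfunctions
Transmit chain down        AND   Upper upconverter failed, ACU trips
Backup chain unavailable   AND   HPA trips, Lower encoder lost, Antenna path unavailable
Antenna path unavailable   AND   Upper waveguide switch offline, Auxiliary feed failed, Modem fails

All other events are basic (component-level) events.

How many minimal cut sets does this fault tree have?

Antenna path unavailable [AND]: one cut set from each child combined → 1 × 1 × 1 = 1 cut set(s).
Backup chain unavailable [AND]: one cut set from each child combined → 1 × 1 × 1 = 1 cut set(s).
Transmit chain down [AND]: one cut set from each child combined → 1 × 1 = 1 cut set(s).
Modem stage inoperative [OR]: union of children's cut sets → 3 cut set(s).
Tracking loop lost [AND]: one cut set from each child combined → 1 × 1 × 1 = 1 cut set(s).
Power amp inoperative [AND]: one cut set from each child combined → 1 × 1 × 1 = 1 cut set(s).
Satellite uplink lost [OR]: union of children's cut sets → 5 cut set(s).
Minimal cut sets: {Auxiliary feed failed, HPA trips, Lower encoder lost, Modem fails, Upper waveguide switch offline}; {ACU trips, Upper upconverter failed}; {LO source malfunctions}; {C HPA 2 fails, Forward tracking receiver failed, Main waveguide switch 2 faulted, Primary antenna drive offline, Upper encoder 2 trips}; {Aft feed 2 offline}.

5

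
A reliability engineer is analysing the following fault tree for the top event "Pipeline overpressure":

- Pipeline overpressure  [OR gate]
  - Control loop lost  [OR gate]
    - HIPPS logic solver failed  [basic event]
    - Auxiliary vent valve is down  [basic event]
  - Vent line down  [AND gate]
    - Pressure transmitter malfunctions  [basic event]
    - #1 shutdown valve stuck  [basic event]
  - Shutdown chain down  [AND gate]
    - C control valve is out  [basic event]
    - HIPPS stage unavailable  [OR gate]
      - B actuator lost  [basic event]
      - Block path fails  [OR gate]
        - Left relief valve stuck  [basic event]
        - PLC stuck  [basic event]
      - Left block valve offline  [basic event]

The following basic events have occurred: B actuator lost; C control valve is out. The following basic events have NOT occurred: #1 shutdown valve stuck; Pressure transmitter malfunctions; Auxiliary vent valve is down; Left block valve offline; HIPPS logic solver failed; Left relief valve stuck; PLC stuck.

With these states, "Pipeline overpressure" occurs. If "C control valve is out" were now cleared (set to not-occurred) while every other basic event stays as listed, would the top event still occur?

Counterfactual: set "C control valve is out" to not occurred.
Control loop lost [OR]: HIPPS logic solver failed=not, Auxiliary vent valve is down=not → no input occurs → does not occur.
Vent line down [AND]: Pressure transmitter malfunctions=not, #1 shutdown valve stuck=not → not all inputs occur → does not occur.
Block path fails [OR]: Left relief valve stuck=not, PLC stuck=not → no input occurs → does not occur.
HIPPS stage unavailable [OR]: B actuator lost=occurs, Block path fails=not, Left block valve offline=not → at least one input occurs → occurs.
Shutdown chain down [AND]: C control valve is out=not, HIPPS stage unavailable=occurs → not all inputs occur → does not occur.
Pipeline overpressure [OR]: Control loop lost=not, Vent line down=not, Shutdown chain down=not → no input occurs → does not occur.

No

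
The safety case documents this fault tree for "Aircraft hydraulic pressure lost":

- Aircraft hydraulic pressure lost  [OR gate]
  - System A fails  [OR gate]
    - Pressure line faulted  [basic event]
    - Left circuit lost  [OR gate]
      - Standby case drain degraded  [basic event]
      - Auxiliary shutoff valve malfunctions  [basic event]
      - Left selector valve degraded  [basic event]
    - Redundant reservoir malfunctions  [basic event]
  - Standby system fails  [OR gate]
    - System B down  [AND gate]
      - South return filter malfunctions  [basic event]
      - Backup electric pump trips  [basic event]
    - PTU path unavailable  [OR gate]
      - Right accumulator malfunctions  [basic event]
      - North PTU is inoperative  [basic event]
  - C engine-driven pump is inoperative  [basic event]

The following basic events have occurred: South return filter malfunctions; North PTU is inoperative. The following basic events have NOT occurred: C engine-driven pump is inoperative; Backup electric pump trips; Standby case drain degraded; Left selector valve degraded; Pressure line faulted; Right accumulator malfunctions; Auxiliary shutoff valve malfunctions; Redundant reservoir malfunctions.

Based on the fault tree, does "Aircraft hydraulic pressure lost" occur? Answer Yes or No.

Left circuit lost [OR]: Standby case drain degraded=not, Auxiliary shutoff valve malfunctions=not, Left selector valve degraded=not → no input occurs → does not occur.
System A fails [OR]: Pressure line faulted=not, Left circuit lost=not, Redundant reservoir malfunctions=not → no input occurs → does not occur.
System B down [AND]: South return filter malfunctions=occurs, Backup electric pump trips=not → not all inputs occur → does not occur.
PTU path unavailable [OR]: Right accumulator malfunctions=not, North PTU is inoperative=occurs → at least one input occurs → occurs.
Standby system fails [OR]: System B down=not, PTU path unavailable=occurs → at least one input occurs → occurs.
Aircraft hydraulic pressure lost [OR]: System A fails=not, Standby system fails=occurs, C engine-driven pump is inoperative=not → at least one input occurs → occurs.

Yes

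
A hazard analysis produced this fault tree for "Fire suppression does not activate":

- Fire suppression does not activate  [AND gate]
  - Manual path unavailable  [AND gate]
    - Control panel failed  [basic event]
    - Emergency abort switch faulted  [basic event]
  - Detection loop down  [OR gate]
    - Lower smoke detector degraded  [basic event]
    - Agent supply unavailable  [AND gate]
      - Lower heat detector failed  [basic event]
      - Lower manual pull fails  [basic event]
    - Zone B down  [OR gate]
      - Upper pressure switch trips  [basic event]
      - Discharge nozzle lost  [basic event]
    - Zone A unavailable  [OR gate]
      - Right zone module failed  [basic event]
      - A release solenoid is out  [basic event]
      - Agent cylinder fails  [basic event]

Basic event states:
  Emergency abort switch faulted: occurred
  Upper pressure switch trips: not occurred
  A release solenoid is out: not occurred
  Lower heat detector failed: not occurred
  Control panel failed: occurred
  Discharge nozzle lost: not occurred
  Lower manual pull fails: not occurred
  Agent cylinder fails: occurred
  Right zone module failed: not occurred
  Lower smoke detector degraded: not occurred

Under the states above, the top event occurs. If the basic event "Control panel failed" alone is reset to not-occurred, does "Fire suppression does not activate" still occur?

No

Counterfactual: set "Control panel failed" to not occurred.
Manual path unavailable [AND]: Control panel failed=not, Emergency abort switch faulted=occurs → not all inputs occur → does not occur.
Agent supply unavailable [AND]: Lower heat detector failed=not, Lower manual pull fails=not → not all inputs occur → does not occur.
Zone B down [OR]: Upper pressure switch trips=not, Discharge nozzle lost=not → no input occurs → does not occur.
Zone A unavailable [OR]: Right zone module failed=not, A release solenoid is out=not, Agent cylinder fails=occurs → at least one input occurs → occurs.
Detection loop down [OR]: Lower smoke detector degraded=not, Agent supply unavailable=not, Zone B down=not, Zone A unavailable=occurs → at least one input occurs → occurs.
Fire suppression does not activate [AND]: Manual path unavailable=not, Detection loop down=occurs → not all inputs occur → does not occur.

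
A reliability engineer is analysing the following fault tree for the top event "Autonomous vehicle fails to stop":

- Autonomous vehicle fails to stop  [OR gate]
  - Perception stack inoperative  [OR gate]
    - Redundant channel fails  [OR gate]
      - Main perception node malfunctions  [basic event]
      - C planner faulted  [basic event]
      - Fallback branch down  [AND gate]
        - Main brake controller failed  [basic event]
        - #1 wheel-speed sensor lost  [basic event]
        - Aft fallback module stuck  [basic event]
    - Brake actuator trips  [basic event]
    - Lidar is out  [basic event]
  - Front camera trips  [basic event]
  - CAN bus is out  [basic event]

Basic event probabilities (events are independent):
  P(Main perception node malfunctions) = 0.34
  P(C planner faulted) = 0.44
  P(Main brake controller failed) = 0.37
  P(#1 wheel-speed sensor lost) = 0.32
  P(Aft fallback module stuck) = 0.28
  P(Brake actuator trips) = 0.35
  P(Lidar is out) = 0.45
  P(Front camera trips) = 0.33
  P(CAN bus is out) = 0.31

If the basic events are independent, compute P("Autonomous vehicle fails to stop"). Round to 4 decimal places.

P(Fallback branch down) [AND] = 0.37 × 0.32 × 0.28 = 0.033152
P(Redundant channel fails) [OR] = 1 − (1−0.34) × (1−0.44) × (1−0.033152) = 0.642653
P(Perception stack inoperative) [OR] = 1 − (1−0.642653) × (1−0.35) × (1−0.45) = 0.872248
P(Autonomous vehicle fails to stop) [OR] = 1 − (1−0.872248) × (1−0.33) × (1−0.31) = 0.940940
Rounded to 4 decimal places: P(Autonomous vehicle fails to stop) ≈ 0.9409.

0.9409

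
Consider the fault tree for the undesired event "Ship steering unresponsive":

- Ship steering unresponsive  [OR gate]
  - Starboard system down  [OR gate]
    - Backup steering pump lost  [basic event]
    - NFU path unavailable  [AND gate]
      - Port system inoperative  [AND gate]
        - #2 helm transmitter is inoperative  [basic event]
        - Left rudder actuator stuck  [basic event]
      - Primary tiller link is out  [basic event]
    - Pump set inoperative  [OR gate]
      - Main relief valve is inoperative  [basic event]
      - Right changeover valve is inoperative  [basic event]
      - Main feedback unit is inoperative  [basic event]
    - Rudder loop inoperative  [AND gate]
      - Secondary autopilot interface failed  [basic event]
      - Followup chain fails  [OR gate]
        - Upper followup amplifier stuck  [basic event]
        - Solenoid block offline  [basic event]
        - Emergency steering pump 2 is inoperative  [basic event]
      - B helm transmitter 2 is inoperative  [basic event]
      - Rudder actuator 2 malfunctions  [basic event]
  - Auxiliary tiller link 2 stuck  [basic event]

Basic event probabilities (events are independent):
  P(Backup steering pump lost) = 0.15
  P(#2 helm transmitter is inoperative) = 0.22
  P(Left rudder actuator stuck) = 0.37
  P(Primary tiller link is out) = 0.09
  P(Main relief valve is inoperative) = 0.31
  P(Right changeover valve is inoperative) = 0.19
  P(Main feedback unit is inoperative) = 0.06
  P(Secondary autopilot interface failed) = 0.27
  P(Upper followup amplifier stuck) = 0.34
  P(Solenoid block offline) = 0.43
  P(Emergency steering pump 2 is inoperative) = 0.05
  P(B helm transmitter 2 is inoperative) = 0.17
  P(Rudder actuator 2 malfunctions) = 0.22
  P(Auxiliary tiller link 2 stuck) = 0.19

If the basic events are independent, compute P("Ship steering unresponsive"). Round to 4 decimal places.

0.6433

P(Port system inoperative) [AND] = 0.22 × 0.37 = 0.081400
P(NFU path unavailable) [AND] = 0.081400 × 0.09 = 0.007326
P(Pump set inoperative) [OR] = 1 − (1−0.31) × (1−0.19) × (1−0.06) = 0.474634
P(Followup chain fails) [OR] = 1 − (1−0.34) × (1−0.43) × (1−0.05) = 0.642610
P(Rudder loop inoperative) [AND] = 0.27 × 0.642610 × 0.17 × 0.22 = 0.006489
P(Starboard system down) [OR] = 1 − (1−0.15) × (1−0.007326) × (1−0.474634) × (1−0.006489) = 0.559587
P(Ship steering unresponsive) [OR] = 1 − (1−0.559587) × (1−0.19) = 0.643265
Rounded to 4 decimal places: P(Ship steering unresponsive) ≈ 0.6433.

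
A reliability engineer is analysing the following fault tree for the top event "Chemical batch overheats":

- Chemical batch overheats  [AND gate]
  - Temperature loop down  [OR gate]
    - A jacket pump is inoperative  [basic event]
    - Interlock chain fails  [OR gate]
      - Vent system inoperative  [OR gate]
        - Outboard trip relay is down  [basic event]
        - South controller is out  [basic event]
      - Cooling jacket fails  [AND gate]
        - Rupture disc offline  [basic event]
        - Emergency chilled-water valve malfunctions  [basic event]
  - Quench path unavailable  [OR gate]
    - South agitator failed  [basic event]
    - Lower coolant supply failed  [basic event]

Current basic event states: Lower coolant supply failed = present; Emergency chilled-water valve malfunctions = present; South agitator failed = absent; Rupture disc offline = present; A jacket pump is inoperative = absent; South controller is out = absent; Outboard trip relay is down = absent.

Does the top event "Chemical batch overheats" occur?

Vent system inoperative [OR]: Outboard trip relay is down=not, South controller is out=not → no input occurs → does not occur.
Cooling jacket fails [AND]: Rupture disc offline=occurs, Emergency chilled-water valve malfunctions=occurs → all inputs occur → occurs.
Interlock chain fails [OR]: Vent system inoperative=not, Cooling jacket fails=occurs → at least one input occurs → occurs.
Temperature loop down [OR]: A jacket pump is inoperative=not, Interlock chain fails=occurs → at least one input occurs → occurs.
Quench path unavailable [OR]: South agitator failed=not, Lower coolant supply failed=occurs → at least one input occurs → occurs.
Chemical batch overheats [AND]: Temperature loop down=occurs, Quench path unavailable=occurs → all inputs occur → occurs.

Yes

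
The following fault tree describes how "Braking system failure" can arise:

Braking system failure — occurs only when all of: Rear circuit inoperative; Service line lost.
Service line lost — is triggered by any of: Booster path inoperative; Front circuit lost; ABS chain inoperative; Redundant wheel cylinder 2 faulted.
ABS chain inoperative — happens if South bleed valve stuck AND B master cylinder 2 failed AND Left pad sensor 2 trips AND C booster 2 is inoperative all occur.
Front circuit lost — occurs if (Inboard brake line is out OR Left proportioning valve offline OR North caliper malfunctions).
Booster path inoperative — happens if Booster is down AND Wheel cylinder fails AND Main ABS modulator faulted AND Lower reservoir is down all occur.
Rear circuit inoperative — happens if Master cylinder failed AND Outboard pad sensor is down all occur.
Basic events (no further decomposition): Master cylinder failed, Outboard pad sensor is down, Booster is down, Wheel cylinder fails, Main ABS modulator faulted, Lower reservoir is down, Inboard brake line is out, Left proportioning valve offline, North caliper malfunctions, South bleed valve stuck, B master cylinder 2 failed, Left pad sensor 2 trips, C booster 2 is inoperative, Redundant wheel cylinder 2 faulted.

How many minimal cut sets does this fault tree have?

6

Rear circuit inoperative [AND]: one cut set from each child combined → 1 × 1 = 1 cut set(s).
Booster path inoperative [AND]: one cut set from each child combined → 1 × 1 × 1 × 1 = 1 cut set(s).
Front circuit lost [OR]: union of children's cut sets → 3 cut set(s).
ABS chain inoperative [AND]: one cut set from each child combined → 1 × 1 × 1 × 1 = 1 cut set(s).
Service line lost [OR]: union of children's cut sets → 6 cut set(s).
Braking system failure [AND]: one cut set from each child combined → 1 × 6 = 6 cut set(s).
Minimal cut sets: {Booster is down, Lower reservoir is down, Main ABS modulator faulted, Master cylinder failed, Outboard pad sensor is down, Wheel cylinder fails}; {Inboard brake line is out, Master cylinder failed, Outboard pad sensor is down}; {Left proportioning valve offline, Master cylinder failed, Outboard pad sensor is down}; {Master cylinder failed, North caliper malfunctions, Outboard pad sensor is down}; {B master cylinder 2 failed, C booster 2 is inoperative, Left pad sensor 2 trips, Master cylinder failed, Outboard pad sensor is down, South bleed valve stuck}; {Master cylinder failed, Outboard pad sensor is down, Redundant wheel cylinder 2 faulted}.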